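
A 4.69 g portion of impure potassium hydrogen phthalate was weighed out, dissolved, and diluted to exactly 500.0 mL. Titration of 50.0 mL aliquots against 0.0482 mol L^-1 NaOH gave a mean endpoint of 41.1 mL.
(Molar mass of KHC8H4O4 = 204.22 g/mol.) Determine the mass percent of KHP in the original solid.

KHC8H4O4 + NaOH → KNaC8H4O4 + H2O
n(NaOH) per titration = 0.0411 × 0.0482 = 1.98 × 10^-3 mol
n(KHC8H4O4) in each aliquot = 1.98 × 10^-3 mol (1:1 ratio)
n(KHC8H4O4) in the whole flask = 1.98 × 10^-3 × 500.0/50.0 = 0.0198 mol
mass of KHC8H4O4 = 0.0198 × 204.22 = 4.05 g
% KHC8H4O4 = 4.05 / 4.69 × 100 = 86.3 %

86.3 %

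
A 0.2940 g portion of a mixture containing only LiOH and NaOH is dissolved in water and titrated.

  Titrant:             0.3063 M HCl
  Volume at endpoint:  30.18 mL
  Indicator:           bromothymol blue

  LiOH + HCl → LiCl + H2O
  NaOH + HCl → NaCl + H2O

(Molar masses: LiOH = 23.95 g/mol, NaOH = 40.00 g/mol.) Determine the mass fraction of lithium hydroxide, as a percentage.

38.46 %

n(HCl) = 0.03018 × 0.3063 = 9.244 × 10^-3 mol
Let x = n(LiOH), y = n(NaOH).
Titrant: 1x + 1y = 9.244 × 10^-3;  mass: 23.95x + 40.00y = 0.2940
Solving, x = 4.721 × 10^-3 mol, y = 4.524 × 10^-3 mol
mass of LiOH = 4.721 × 10^-3 × 23.95 = 0.1131 g
% LiOH = 0.1131 / 0.2940 × 100 = 38.46 %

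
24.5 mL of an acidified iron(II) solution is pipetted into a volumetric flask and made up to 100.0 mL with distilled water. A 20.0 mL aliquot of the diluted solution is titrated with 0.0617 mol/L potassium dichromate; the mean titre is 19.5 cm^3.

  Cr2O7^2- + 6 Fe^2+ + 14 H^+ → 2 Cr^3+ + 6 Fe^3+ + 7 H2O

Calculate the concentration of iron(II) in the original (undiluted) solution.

1.47 mol/L

n(K2Cr2O7) = 0.0195 × 0.0617 = 1.20 × 10^-3 mol
From the 6:1 ratio, n(Fe2+) in the aliquot = 6/1 × 1.20 × 10^-3 = 7.22 × 10^-3 mol
[Fe2+]_dilute = 7.22 × 10^-3 / 0.0200 = 0.361 mol/L
Dilution factor = 100.0 / 24.5 = 4.082
[Fe2+]_stock = 0.361 × 4.082 = 1.47 mol/L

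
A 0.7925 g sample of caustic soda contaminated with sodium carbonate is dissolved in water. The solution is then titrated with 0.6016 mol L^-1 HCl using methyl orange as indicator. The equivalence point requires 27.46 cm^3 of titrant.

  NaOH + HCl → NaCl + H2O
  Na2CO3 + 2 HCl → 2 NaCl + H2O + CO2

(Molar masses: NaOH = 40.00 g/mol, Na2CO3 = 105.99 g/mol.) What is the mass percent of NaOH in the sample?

32.23 %

n(HCl) = 0.02746 × 0.6016 = 0.01652 mol
Let x = n(NaOH), y = n(Na2CO3).
Titrant: 1x + 2y = 0.01652;  mass: 40.00x + 105.99y = 0.7925
Solving, x = 6.385 × 10^-3 mol, y = 5.067 × 10^-3 mol
mass of NaOH = 6.385 × 10^-3 × 40.00 = 0.2554 g
% NaOH = 0.2554 / 0.7925 × 100 = 32.23 %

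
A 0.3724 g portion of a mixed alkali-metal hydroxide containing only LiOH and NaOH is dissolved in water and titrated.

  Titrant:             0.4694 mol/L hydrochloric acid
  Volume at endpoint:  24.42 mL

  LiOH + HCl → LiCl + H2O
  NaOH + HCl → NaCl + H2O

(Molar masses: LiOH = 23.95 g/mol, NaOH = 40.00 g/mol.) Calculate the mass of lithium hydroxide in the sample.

0.1285 g

n(HCl) = 0.02442 × 0.4694 = 0.01146 mol
Let x = n(LiOH), y = n(NaOH).
Titrant: 1x + 1y = 0.01146;  mass: 23.95x + 40.00y = 0.3724
Solving, x = 5.365 × 10^-3 mol, y = 6.098 × 10^-3 mol
mass of LiOH = 5.365 × 10^-3 × 23.95 = 0.1285 g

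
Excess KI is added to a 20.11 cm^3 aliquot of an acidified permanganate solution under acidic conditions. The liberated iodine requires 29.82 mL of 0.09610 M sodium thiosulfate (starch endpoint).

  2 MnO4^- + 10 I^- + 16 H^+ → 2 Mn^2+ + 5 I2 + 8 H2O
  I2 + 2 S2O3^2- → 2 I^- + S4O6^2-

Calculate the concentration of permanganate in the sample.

0.02850 M

n(S2O3^2-) = 0.02982 × 0.09610 = 2.866 × 10^-3 mol
n(I2) = n(S2O3^2-)/2 = 1.433 × 10^-3 mol
From the 2:5 ratio, n(MnO4^-) in the aliquot = 2/5 × 1.433 × 10^-3 = 5.731 × 10^-4 mol
[MnO4^-] = 5.731 × 10^-4 / 0.02011 = 0.02850 mol/L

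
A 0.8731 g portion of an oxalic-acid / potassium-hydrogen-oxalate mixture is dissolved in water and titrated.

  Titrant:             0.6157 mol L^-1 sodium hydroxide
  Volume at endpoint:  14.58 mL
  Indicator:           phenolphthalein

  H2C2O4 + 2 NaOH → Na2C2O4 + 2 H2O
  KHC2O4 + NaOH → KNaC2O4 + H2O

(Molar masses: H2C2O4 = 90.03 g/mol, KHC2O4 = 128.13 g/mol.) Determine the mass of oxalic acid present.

0.1501 g

n(NaOH) = 0.01458 × 0.6157 = 8.977 × 10^-3 mol
Let x = n(H2C2O4), y = n(KHC2O4).
Titrant: 2x + 1y = 8.977 × 10^-3;  mass: 90.03x + 128.13y = 0.8731
Solving, x = 1.667 × 10^-3 mol, y = 5.643 × 10^-3 mol
mass of H2C2O4 = 1.667 × 10^-3 × 90.03 = 0.1501 g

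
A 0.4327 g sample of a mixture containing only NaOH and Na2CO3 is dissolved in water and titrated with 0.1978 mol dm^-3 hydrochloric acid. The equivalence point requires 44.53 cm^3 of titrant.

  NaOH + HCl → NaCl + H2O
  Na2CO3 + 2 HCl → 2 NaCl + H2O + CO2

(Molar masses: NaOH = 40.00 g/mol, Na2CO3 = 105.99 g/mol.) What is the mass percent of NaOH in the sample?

n(HCl) = 0.04453 × 0.1978 = 8.808 × 10^-3 mol
Let x = n(NaOH), y = n(Na2CO3).
Titrant: 1x + 2y = 8.808 × 10^-3;  mass: 40.00x + 105.99y = 0.4327
Solving, x = 2.623 × 10^-3 mol, y = 3.093 × 10^-3 mol
mass of NaOH = 2.623 × 10^-3 × 40.00 = 0.1049 g
% NaOH = 0.1049 / 0.4327 × 100 = 24.24 %

24.24 %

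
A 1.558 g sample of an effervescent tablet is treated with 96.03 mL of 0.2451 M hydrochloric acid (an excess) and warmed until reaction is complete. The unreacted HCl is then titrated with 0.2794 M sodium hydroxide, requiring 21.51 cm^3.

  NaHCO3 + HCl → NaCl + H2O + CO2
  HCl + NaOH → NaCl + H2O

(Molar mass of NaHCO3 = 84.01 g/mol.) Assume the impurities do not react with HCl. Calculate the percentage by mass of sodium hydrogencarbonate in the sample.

n(HCl) added = 0.09603 × 0.2451 = 0.02354 mol
n(NaOH) used in back-titration = 0.02151 × 0.2794 = 6.010 × 10^-3 mol
n(HCl) left over = 6.010 × 10^-3 mol (1:1 ratio)
n(HCl) consumed by analyte = 0.02354 − 6.010 × 10^-3 = 0.01753 mol
n(NaHCO3) = 0.01753 mol (1:1 ratio)
mass of NaHCO3 = 0.01753 × 84.01 = 1.472 g
% NaHCO3 = 1.472 / 1.558 × 100 = 94.51 %

94.51 %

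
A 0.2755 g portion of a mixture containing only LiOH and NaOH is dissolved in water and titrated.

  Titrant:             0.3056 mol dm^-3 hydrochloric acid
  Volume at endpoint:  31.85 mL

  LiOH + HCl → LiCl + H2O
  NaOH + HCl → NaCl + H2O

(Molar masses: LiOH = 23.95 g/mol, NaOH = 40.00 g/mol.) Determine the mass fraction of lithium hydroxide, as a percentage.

n(HCl) = 0.03185 × 0.3056 = 9.733 × 10^-3 mol
Let x = n(LiOH), y = n(NaOH).
Titrant: 1x + 1y = 9.733 × 10^-3;  mass: 23.95x + 40.00y = 0.2755
Solving, x = 7.092 × 10^-3 mol, y = 2.641 × 10^-3 mol
mass of LiOH = 7.092 × 10^-3 × 23.95 = 0.1699 g
% LiOH = 0.1699 / 0.2755 × 100 = 61.66 %

61.66 %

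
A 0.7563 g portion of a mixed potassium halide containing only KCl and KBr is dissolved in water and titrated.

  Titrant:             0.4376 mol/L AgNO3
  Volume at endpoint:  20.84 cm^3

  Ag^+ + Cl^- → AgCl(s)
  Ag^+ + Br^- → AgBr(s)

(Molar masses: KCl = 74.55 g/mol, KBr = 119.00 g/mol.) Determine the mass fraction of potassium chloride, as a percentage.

n(AgNO3) = 0.02084 × 0.4376 = 9.120 × 10^-3 mol
Let x = n(KCl), y = n(KBr).
Titrant: 1x + 1y = 9.120 × 10^-3;  mass: 74.55x + 119.00y = 0.7563
Solving, x = 7.400 × 10^-3 mol, y = 1.720 × 10^-3 mol
mass of KCl = 7.400 × 10^-3 × 74.55 = 0.5517 g
% KCl = 0.5517 / 0.7563 × 100 = 72.94 %

72.94 %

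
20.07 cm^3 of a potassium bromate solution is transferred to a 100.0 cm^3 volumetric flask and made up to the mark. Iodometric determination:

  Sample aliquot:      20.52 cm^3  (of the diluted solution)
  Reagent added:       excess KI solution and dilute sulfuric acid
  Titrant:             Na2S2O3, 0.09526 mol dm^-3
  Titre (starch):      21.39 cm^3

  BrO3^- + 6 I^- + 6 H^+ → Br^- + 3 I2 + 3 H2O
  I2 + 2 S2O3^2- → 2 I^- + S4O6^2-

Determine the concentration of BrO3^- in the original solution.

n(S2O3^2-) = 0.02139 × 0.09526 = 2.038 × 10^-3 mol
n(I2) = n(S2O3^2-)/2 = 1.019 × 10^-3 mol
From the 1:3 ratio, n(BrO3^-) in the aliquot = 1/3 × 1.019 × 10^-3 = 3.396 × 10^-4 mol
[BrO3^-]_dilute = 3.396 × 10^-4 / 0.02052 = 0.01655 mol/L
[BrO3^-]_original = 0.01655 × 100.0/20.07 = 0.08246 mol/L

0.08246 mol/L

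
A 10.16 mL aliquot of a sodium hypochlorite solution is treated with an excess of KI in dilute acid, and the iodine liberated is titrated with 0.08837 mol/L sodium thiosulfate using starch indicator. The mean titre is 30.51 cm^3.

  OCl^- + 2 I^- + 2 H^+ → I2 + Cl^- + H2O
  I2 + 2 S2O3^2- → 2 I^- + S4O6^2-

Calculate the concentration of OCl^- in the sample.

0.1327 mol/L

n(S2O3^2-) = 0.03051 × 0.08837 = 2.696 × 10^-3 mol
n(I2) = n(S2O3^2-)/2 = 1.348 × 10^-3 mol
n(OCl^-) in the aliquot = 1.348 × 10^-3 mol (1:1 ratio)
[OCl^-] = 1.348 × 10^-3 / 0.01016 = 0.1327 mol/L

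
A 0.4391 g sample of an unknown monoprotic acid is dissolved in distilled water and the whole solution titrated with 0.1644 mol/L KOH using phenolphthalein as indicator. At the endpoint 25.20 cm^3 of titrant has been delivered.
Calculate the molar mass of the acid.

106.0 g/mol

n(KOH) = 0.02520 L × 0.1644 mol/L = 4.143 × 10^-3 mol
n(HA) = 4.143 × 10^-3 mol (1:1 ratio)
M = m / n = 0.4391 g / 4.143 × 10^-3 mol = 106.0 g/mol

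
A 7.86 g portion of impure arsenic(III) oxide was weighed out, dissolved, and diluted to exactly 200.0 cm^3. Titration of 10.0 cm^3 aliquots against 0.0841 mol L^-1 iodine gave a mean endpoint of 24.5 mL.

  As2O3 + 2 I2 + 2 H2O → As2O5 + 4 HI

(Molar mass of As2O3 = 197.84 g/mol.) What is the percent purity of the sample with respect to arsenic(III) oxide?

n(I2) per titration = 0.0245 × 0.0841 = 2.06 × 10^-3 mol
From the 1:2 ratio, n(As2O3) in each aliquot = 1/2 × 2.06 × 10^-3 = 1.03 × 10^-3 mol
n(As2O3) in the whole flask = 1.03 × 10^-3 × 200.0/10.0 = 0.0206 mol
mass of As2O3 = 0.0206 × 197.84 = 4.08 g
% As2O3 = 4.08 / 7.86 × 100 = 51.9 %

51.9 %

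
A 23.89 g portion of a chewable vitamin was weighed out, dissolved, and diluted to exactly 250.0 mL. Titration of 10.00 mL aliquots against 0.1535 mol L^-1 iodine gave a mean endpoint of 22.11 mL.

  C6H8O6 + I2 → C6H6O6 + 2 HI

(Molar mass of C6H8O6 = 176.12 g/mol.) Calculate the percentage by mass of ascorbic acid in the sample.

n(I2) per titration = 0.02211 × 0.1535 = 3.394 × 10^-3 mol
n(C6H8O6) in each aliquot = 3.394 × 10^-3 mol (1:1 ratio)
n(C6H8O6) in the whole flask = 3.394 × 10^-3 × 250.0/10.00 = 0.08485 mol
mass of C6H8O6 = 0.08485 × 176.12 = 14.94 g
% C6H8O6 = 14.94 / 23.89 × 100 = 62.55 %

62.55 %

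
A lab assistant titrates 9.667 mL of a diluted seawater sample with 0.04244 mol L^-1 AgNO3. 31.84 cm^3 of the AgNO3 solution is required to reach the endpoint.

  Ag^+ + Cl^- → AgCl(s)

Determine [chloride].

0.1398 mol/L

n(AgNO3) = 0.03184 L × 0.04244 mol/L = 1.351 × 10^-3 mol
n(Cl-) = 1.351 × 10^-3 mol (1:1 mole ratio)
[Cl-] = 1.351 × 10^-3 mol / 0.009667 L = 0.1398 mol/L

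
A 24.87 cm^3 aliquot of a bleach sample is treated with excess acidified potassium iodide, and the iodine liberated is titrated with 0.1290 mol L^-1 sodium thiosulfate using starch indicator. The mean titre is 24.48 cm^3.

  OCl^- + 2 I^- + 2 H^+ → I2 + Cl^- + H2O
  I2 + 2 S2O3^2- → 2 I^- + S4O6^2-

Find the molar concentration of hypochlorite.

n(S2O3^2-) = 0.02448 × 0.1290 = 3.158 × 10^-3 mol
n(I2) = n(S2O3^2-)/2 = 1.579 × 10^-3 mol
n(OCl^-) in the aliquot = 1.579 × 10^-3 mol (1:1 ratio)
[OCl^-] = 1.579 × 10^-3 / 0.02487 = 0.06349 mol/L

0.06349 mol/L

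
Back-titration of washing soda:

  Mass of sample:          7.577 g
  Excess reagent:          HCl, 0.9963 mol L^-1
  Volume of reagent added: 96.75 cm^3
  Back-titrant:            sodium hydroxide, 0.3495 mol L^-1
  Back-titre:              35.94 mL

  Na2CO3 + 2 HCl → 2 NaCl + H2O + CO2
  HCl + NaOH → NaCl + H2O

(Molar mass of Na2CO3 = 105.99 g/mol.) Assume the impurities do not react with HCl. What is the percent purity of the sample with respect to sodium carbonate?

58.63 %

n(HCl) added = 0.09675 × 0.9963 = 0.09639 mol
n(NaOH) used in back-titration = 0.03594 × 0.3495 = 0.01256 mol
n(HCl) left over = 0.01256 mol (1:1 ratio)
n(HCl) consumed by analyte = 0.09639 − 0.01256 = 0.08383 mol
From the 1:2 ratio, n(Na2CO3) = 1/2 × 0.08383 = 0.04192 mol
mass of Na2CO3 = 0.04192 × 105.99 = 4.443 g
% Na2CO3 = 4.443 / 7.577 × 100 = 58.63 %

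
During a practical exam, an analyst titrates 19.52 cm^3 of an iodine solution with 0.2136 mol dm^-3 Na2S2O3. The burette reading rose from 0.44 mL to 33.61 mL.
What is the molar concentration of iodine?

I2 + 2 S2O3^2- → 2 I^- + S4O6^2-
n(Na2S2O3) = 0.03317 L × 0.2136 mol/L = 7.085 × 10^-3 mol
From the 1:2 mole ratio, n(I2) = 1/2 × 7.085 × 10^-3 = 3.543 × 10^-3 mol
[I2] = 3.543 × 10^-3 mol / 0.01952 L = 0.1815 mol/L

0.1815 mol/L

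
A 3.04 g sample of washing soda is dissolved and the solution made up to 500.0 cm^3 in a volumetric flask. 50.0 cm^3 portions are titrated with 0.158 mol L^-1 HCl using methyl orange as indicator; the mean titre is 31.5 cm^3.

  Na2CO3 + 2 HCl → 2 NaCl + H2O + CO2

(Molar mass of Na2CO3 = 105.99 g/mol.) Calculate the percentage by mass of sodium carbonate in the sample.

86.8 %

n(HCl) per titration = 0.0315 × 0.158 = 4.98 × 10^-3 mol
From the 1:2 ratio, n(Na2CO3) in each aliquot = 1/2 × 4.98 × 10^-3 = 2.49 × 10^-3 mol
n(Na2CO3) in the whole flask = 2.49 × 10^-3 × 500.0/50.0 = 0.0249 mol
mass of Na2CO3 = 0.0249 × 105.99 = 2.64 g
% Na2CO3 = 2.64 / 3.04 × 100 = 86.8 %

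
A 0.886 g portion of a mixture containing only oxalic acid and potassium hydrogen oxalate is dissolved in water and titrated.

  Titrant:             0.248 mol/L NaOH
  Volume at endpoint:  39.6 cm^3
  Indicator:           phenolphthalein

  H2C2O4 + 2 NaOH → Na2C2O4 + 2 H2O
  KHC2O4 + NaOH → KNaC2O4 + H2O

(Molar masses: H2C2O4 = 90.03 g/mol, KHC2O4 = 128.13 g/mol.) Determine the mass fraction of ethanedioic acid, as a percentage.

22.8 %

n(NaOH) = 0.0396 × 0.248 = 9.82 × 10^-3 mol
Let x = n(H2C2O4), y = n(KHC2O4).
Titrant: 2x + 1y = 9.82 × 10^-3;  mass: 90.03x + 128.13y = 0.886
Solving, x = 2.24 × 10^-3 mol, y = 5.34 × 10^-3 mol
mass of H2C2O4 = 2.24 × 10^-3 × 90.03 = 0.202 g
% H2C2O4 = 0.202 / 0.886 × 100 = 22.8 %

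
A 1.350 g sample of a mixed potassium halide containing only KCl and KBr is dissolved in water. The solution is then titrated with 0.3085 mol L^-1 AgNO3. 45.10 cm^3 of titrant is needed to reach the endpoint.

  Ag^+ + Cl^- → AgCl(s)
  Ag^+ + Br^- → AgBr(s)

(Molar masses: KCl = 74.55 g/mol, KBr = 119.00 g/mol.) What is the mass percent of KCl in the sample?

37.98 %

n(AgNO3) = 0.04510 × 0.3085 = 0.01391 mol
Let x = n(KCl), y = n(KBr).
Titrant: 1x + 1y = 0.01391;  mass: 74.55x + 119.00y = 1.350
Solving, x = 6.877 × 10^-3 mol, y = 7.036 × 10^-3 mol
mass of KCl = 6.877 × 10^-3 × 74.55 = 0.5127 g
% KCl = 0.5127 / 1.350 × 100 = 37.98 %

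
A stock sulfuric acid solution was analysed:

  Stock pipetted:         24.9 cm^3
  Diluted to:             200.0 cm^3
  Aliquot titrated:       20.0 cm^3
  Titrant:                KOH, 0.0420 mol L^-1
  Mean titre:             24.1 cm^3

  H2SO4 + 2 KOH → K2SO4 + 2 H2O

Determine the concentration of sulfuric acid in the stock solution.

0.203 mol/L

n(KOH) = 0.0241 × 0.0420 = 1.01 × 10^-3 mol
From the 1:2 ratio, n(H2SO4) in the aliquot = 1/2 × 1.01 × 10^-3 = 5.06 × 10^-4 mol
[H2SO4]_dilute = 5.06 × 10^-4 / 0.0200 = 0.0253 mol/L
Dilution factor = 200.0 / 24.9 = 8.032
[H2SO4]_stock = 0.0253 × 8.032 = 0.203 mol/L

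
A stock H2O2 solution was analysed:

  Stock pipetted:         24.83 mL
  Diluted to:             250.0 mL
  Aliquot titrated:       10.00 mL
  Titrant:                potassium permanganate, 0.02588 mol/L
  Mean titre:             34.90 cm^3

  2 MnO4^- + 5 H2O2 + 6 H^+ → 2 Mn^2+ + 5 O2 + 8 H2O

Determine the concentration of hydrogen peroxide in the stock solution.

n(KMnO4) = 0.03490 × 0.02588 = 9.032 × 10^-4 mol
From the 5:2 ratio, n(H2O2) in the aliquot = 5/2 × 9.032 × 10^-4 = 2.258 × 10^-3 mol
[H2O2]_dilute = 2.258 × 10^-3 / 0.01000 = 0.2258 mol/L
Dilution factor = 250.0 / 24.83 = 10.07
[H2O2]_stock = 0.2258 × 10.07 = 2.273 mol/L

2.273 mol/L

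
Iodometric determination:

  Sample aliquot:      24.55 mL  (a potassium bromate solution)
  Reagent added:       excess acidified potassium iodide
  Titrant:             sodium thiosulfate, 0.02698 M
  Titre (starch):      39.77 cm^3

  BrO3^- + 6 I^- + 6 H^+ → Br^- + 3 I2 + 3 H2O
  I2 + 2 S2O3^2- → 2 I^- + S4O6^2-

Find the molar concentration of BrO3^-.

n(S2O3^2-) = 0.03977 × 0.02698 = 1.073 × 10^-3 mol
n(I2) = n(S2O3^2-)/2 = 5.365 × 10^-4 mol
From the 1:3 ratio, n(BrO3^-) in the aliquot = 1/3 × 5.365 × 10^-4 = 1.788 × 10^-4 mol
[BrO3^-] = 1.788 × 10^-4 / 0.02455 = 0.007284 mol/L

0.007284 M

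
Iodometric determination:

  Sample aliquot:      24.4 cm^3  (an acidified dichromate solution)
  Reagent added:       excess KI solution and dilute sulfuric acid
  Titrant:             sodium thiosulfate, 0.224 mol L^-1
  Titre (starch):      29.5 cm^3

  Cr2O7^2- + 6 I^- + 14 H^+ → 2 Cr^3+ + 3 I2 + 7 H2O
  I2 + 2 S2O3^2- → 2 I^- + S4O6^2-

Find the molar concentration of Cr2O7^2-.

0.0451 mol/L

n(S2O3^2-) = 0.0295 × 0.224 = 6.61 × 10^-3 mol
n(I2) = n(S2O3^2-)/2 = 3.30 × 10^-3 mol
From the 1:3 ratio, n(Cr2O7^2-) in the aliquot = 1/3 × 3.30 × 10^-3 = 1.10 × 10^-3 mol
[Cr2O7^2-] = 1.10 × 10^-3 / 0.0244 = 0.0451 mol/L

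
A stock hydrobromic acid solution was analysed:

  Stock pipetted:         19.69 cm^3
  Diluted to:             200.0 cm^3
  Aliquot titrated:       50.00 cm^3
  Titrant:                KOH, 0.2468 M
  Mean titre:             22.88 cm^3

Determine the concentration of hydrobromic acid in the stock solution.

HBr + KOH → KBr + H2O
n(KOH) = 0.02288 × 0.2468 = 5.647 × 10^-3 mol
n(HBr) in the aliquot = 5.647 × 10^-3 mol (1:1 ratio)
[HBr]_dilute = 5.647 × 10^-3 / 0.05000 = 0.1129 mol/L
Dilution factor = 200.0 / 19.69 = 10.16
[HBr]_stock = 0.1129 × 10.16 = 1.147 mol/L

1.147 M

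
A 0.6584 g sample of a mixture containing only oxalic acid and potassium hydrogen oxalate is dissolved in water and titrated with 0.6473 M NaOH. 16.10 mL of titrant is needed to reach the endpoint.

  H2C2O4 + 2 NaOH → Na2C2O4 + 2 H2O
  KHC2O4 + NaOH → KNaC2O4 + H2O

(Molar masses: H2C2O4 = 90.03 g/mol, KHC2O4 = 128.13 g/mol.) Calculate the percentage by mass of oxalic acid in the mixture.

55.68 %

n(NaOH) = 0.01610 × 0.6473 = 0.01042 mol
Let x = n(H2C2O4), y = n(KHC2O4).
Titrant: 2x + 1y = 0.01042;  mass: 90.03x + 128.13y = 0.6584
Solving, x = 4.072 × 10^-3 mol, y = 2.277 × 10^-3 mol
mass of H2C2O4 = 4.072 × 10^-3 × 90.03 = 0.3666 g
% H2C2O4 = 0.3666 / 0.6584 × 100 = 55.68 %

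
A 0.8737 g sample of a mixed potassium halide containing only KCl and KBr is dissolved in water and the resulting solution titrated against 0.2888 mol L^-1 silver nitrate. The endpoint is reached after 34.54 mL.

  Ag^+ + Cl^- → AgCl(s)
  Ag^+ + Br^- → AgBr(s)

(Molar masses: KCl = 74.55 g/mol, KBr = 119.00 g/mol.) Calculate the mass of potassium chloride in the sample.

n(AgNO3) = 0.03454 × 0.2888 = 9.975 × 10^-3 mol
Let x = n(KCl), y = n(KBr).
Titrant: 1x + 1y = 9.975 × 10^-3;  mass: 74.55x + 119.00y = 0.8737
Solving, x = 7.049 × 10^-3 mol, y = 2.926 × 10^-3 mol
mass of KCl = 7.049 × 10^-3 × 74.55 = 0.5255 g

0.5255 g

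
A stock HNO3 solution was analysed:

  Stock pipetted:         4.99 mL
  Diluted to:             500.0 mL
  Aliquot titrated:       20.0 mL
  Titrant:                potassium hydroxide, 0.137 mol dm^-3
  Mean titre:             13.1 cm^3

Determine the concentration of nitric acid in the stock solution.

8.99 mol/L

HNO3 + KOH → KNO3 + H2O
n(KOH) = 0.0131 × 0.137 = 1.79 × 10^-3 mol
n(HNO3) in the aliquot = 1.79 × 10^-3 mol (1:1 ratio)
[HNO3]_dilute = 1.79 × 10^-3 / 0.0200 = 0.0897 mol/L
Dilution factor = 500.0 / 4.99 = 100.2
[HNO3]_stock = 0.0897 × 100.2 = 8.99 mol/L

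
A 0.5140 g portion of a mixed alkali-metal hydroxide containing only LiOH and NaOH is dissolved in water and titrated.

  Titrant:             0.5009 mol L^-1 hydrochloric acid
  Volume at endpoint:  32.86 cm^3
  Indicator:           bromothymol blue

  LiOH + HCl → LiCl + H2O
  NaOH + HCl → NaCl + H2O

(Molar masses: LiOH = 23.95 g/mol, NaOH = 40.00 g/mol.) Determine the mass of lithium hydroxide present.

0.2154 g

n(HCl) = 0.03286 × 0.5009 = 0.01646 mol
Let x = n(LiOH), y = n(NaOH).
Titrant: 1x + 1y = 0.01646;  mass: 23.95x + 40.00y = 0.5140
Solving, x = 8.996 × 10^-3 mol, y = 7.464 × 10^-3 mol
mass of LiOH = 8.996 × 10^-3 × 23.95 = 0.2154 g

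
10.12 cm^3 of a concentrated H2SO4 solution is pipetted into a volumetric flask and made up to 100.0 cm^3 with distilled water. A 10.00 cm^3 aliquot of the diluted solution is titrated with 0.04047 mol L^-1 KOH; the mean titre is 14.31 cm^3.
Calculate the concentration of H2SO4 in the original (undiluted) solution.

H2SO4 + 2 KOH → K2SO4 + 2 H2O
n(KOH) = 0.01431 × 0.04047 = 5.791 × 10^-4 mol
From the 1:2 ratio, n(H2SO4) in the aliquot = 1/2 × 5.791 × 10^-4 = 2.896 × 10^-4 mol
[H2SO4]_dilute = 2.896 × 10^-4 / 0.01000 = 0.02896 mol/L
Dilution factor = 100.0 / 10.12 = 9.881
[H2SO4]_stock = 0.02896 × 9.881 = 0.2861 mol/L

0.2861 mol/L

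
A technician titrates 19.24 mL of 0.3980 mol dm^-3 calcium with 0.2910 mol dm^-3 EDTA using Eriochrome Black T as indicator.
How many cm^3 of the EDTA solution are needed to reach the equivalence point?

Ca^2+ + EDTA^4- → [Ca(EDTA)]^2-
n(Ca2+) = 0.01924 L × 0.3980 mol/L = 7.658 × 10^-3 mol
n(EDTA) = 7.658 × 10^-3 mol (1:1 stoichiometry)
V(EDTA) = 7.658 × 10^-3 mol / 0.2910 mol/L = 0.02631 L = 26.31 mL

26.31 mL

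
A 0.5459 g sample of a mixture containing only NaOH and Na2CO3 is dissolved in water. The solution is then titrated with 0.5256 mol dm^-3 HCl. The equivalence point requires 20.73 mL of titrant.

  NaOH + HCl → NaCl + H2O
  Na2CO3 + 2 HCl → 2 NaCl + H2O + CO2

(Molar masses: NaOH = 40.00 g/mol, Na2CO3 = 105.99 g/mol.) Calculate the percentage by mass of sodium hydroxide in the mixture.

17.77 %

n(HCl) = 0.02073 × 0.5256 = 0.01090 mol
Let x = n(NaOH), y = n(Na2CO3).
Titrant: 1x + 2y = 0.01090;  mass: 40.00x + 105.99y = 0.5459
Solving, x = 2.425 × 10^-3 mol, y = 4.235 × 10^-3 mol
mass of NaOH = 2.425 × 10^-3 × 40.00 = 0.09701 g
% NaOH = 0.09701 / 0.5459 × 100 = 17.77 %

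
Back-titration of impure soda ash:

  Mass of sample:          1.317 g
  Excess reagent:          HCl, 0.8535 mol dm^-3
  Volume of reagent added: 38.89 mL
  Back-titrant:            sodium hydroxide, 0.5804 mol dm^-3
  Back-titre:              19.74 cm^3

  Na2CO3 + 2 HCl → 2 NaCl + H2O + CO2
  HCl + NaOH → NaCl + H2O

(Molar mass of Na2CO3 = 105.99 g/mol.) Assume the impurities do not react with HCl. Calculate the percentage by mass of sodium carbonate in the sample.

n(HCl) added = 0.03889 × 0.8535 = 0.03319 mol
n(NaOH) used in back-titration = 0.01974 × 0.5804 = 0.01146 mol
n(HCl) left over = 0.01146 mol (1:1 ratio)
n(HCl) consumed by analyte = 0.03319 − 0.01146 = 0.02174 mol
From the 1:2 ratio, n(Na2CO3) = 1/2 × 0.02174 = 0.01087 mol
mass of Na2CO3 = 0.01087 × 105.99 = 1.152 g
% Na2CO3 = 1.152 / 1.317 × 100 = 87.46 %

87.46 %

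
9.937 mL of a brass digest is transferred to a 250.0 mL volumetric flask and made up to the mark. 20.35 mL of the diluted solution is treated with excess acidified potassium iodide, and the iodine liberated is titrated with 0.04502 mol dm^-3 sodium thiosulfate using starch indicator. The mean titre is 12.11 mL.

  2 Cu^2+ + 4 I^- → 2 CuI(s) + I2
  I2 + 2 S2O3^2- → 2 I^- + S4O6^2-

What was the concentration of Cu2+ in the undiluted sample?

0.6740 mol/L

n(S2O3^2-) = 0.01211 × 0.04502 = 5.452 × 10^-4 mol
n(I2) = n(S2O3^2-)/2 = 2.726 × 10^-4 mol
From the 2:1 ratio, n(Cu2+) in the aliquot = 2/1 × 2.726 × 10^-4 = 5.452 × 10^-4 mol
[Cu2+]_dilute = 5.452 × 10^-4 / 0.02035 = 0.02679 mol/L
[Cu2+]_original = 0.02679 × 250.0/9.937 = 0.6740 mol/L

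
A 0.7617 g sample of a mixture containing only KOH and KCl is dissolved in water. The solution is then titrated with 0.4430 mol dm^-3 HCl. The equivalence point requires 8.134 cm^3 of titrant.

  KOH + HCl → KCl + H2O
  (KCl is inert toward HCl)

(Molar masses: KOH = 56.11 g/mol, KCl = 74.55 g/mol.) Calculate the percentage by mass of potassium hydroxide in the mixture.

n(HCl) = 0.008134 × 0.4430 = 3.603 × 10^-3 mol
Let x = n(KOH), y = n(KCl).
Titrant: 1x = 3.603 × 10^-3;  mass: 56.11x + 74.55y = 0.7617
Solving, x = 3.603 × 10^-3 mol, y = 7.505 × 10^-3 mol
mass of KOH = 3.603 × 10^-3 × 56.11 = 0.2022 g
% KOH = 0.2022 / 0.7617 × 100 = 26.54 %

26.54 %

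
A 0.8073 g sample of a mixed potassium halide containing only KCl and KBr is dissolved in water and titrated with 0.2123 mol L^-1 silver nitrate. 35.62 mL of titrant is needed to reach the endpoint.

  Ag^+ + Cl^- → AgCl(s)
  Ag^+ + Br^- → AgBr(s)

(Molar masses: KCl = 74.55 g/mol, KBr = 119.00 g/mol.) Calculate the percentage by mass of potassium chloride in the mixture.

n(AgNO3) = 0.03562 × 0.2123 = 7.562 × 10^-3 mol
Let x = n(KCl), y = n(KBr).
Titrant: 1x + 1y = 7.562 × 10^-3;  mass: 74.55x + 119.00y = 0.8073
Solving, x = 2.083 × 10^-3 mol, y = 5.479 × 10^-3 mol
mass of KCl = 2.083 × 10^-3 × 74.55 = 0.1553 g
% KCl = 0.1553 / 0.8073 × 100 = 19.24 %

19.24 %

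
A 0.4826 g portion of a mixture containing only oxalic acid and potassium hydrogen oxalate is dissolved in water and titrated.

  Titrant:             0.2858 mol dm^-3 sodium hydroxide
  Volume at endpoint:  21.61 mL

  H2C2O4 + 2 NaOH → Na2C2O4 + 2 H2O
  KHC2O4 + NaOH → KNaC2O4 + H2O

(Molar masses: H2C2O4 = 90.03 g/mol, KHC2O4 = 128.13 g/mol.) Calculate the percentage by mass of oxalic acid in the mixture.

34.65 %

n(NaOH) = 0.02161 × 0.2858 = 6.176 × 10^-3 mol
Let x = n(H2C2O4), y = n(KHC2O4).
Titrant: 2x + 1y = 6.176 × 10^-3;  mass: 90.03x + 128.13y = 0.4826
Solving, x = 1.857 × 10^-3 mol, y = 2.461 × 10^-3 mol
mass of H2C2O4 = 1.857 × 10^-3 × 90.03 = 0.1672 g
% H2C2O4 = 0.1672 / 0.4826 × 100 = 34.65 %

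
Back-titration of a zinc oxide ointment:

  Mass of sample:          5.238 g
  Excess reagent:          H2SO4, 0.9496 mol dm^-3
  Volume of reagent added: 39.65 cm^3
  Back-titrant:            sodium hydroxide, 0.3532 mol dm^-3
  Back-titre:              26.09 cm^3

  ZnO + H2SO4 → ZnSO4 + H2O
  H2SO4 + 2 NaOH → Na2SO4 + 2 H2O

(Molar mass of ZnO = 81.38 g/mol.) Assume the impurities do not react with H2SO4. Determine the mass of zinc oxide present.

2.689 g

n(H2SO4) added = 0.03965 × 0.9496 = 0.03765 mol
n(NaOH) used in back-titration = 0.02609 × 0.3532 = 9.215 × 10^-3 mol
From the 1:2 ratio, n(H2SO4) left over = 1/2 × 9.215 × 10^-3 = 4.607 × 10^-3 mol
n(H2SO4) consumed by analyte = 0.03765 − 4.607 × 10^-3 = 0.03304 mol
n(ZnO) = 0.03304 mol (1:1 ratio)
mass of ZnO = 0.03304 × 81.38 = 2.689 g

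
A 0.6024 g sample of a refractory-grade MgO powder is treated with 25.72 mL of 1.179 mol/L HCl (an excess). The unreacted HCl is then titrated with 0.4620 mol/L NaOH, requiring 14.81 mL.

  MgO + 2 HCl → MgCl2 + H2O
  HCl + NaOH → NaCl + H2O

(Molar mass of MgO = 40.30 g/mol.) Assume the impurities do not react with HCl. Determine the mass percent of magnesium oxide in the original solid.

78.55 %

n(HCl) added = 0.02572 × 1.179 = 0.03032 mol
n(NaOH) used in back-titration = 0.01481 × 0.4620 = 6.842 × 10^-3 mol
n(HCl) left over = 6.842 × 10^-3 mol (1:1 ratio)
n(HCl) consumed by analyte = 0.03032 − 6.842 × 10^-3 = 0.02348 mol
From the 1:2 ratio, n(MgO) = 1/2 × 0.02348 = 0.01174 mol
mass of MgO = 0.01174 × 40.30 = 0.4732 g
% MgO = 0.4732 / 0.6024 × 100 = 78.55 %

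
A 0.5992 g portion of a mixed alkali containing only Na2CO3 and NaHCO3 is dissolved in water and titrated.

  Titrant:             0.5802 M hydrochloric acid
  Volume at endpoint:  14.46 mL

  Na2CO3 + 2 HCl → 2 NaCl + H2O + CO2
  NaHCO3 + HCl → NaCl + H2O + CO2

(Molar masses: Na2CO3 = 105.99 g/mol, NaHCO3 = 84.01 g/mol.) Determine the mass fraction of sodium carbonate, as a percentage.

30.12 %

n(HCl) = 0.01446 × 0.5802 = 8.390 × 10^-3 mol
Let x = n(Na2CO3), y = n(NaHCO3).
Titrant: 2x + 1y = 8.390 × 10^-3;  mass: 105.99x + 84.01y = 0.5992
Solving, x = 1.703 × 10^-3 mol, y = 4.984 × 10^-3 mol
mass of Na2CO3 = 1.703 × 10^-3 × 105.99 = 0.1805 g
% Na2CO3 = 0.1805 / 0.5992 × 100 = 30.12 %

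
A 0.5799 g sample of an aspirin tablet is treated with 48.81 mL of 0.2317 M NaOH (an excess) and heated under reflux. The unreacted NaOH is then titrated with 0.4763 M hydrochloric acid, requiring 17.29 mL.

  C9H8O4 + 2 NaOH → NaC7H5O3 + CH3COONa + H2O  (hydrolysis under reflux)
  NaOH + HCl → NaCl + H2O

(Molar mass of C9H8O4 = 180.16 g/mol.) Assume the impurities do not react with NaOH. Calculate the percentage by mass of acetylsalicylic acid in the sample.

n(NaOH) added = 0.04881 × 0.2317 = 0.01131 mol
n(HCl) used in back-titration = 0.01729 × 0.4763 = 8.235 × 10^-3 mol
n(NaOH) left over = 8.235 × 10^-3 mol (1:1 ratio)
n(NaOH) consumed by analyte = 0.01131 − 8.235 × 10^-3 = 3.074 × 10^-3 mol
From the 1:2 ratio, n(C9H8O4) = 1/2 × 3.074 × 10^-3 = 1.537 × 10^-3 mol
mass of C9H8O4 = 1.537 × 10^-3 × 180.16 = 0.2769 g
% C9H8O4 = 0.2769 / 0.5799 × 100 = 47.75 %

47.75 %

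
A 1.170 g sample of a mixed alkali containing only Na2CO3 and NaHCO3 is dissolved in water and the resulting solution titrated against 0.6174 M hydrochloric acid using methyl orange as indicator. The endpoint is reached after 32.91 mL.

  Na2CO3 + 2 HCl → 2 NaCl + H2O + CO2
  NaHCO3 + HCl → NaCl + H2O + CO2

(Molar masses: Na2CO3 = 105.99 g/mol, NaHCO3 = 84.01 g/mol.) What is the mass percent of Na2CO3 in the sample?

78.42 %

n(HCl) = 0.03291 × 0.6174 = 0.02032 mol
Let x = n(Na2CO3), y = n(NaHCO3).
Titrant: 2x + 1y = 0.02032;  mass: 105.99x + 84.01y = 1.170
Solving, x = 8.657 × 10^-3 mol, y = 3.005 × 10^-3 mol
mass of Na2CO3 = 8.657 × 10^-3 × 105.99 = 0.9175 g
% Na2CO3 = 0.9175 / 1.170 × 100 = 78.42 %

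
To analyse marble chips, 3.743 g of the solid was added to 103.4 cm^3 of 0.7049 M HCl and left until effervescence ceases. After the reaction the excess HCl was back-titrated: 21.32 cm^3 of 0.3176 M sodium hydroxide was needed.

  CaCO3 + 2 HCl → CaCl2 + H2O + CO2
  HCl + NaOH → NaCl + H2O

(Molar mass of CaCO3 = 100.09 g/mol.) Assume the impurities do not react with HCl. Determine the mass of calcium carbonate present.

3.309 g

n(HCl) added = 0.1034 × 0.7049 = 0.07289 mol
n(NaOH) used in back-titration = 0.02132 × 0.3176 = 6.771 × 10^-3 mol
n(HCl) left over = 6.771 × 10^-3 mol (1:1 ratio)
n(HCl) consumed by analyte = 0.07289 − 6.771 × 10^-3 = 0.06612 mol
From the 1:2 ratio, n(CaCO3) = 1/2 × 0.06612 = 0.03306 mol
mass of CaCO3 = 0.03306 × 100.09 = 3.309 g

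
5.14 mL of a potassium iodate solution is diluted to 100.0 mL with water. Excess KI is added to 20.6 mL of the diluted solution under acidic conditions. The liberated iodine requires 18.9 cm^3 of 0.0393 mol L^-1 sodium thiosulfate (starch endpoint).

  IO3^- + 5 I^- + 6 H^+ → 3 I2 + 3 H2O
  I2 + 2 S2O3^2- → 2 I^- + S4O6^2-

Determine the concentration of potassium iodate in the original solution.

0.117 mol/L

n(S2O3^2-) = 0.0189 × 0.0393 = 7.43 × 10^-4 mol
n(I2) = n(S2O3^2-)/2 = 3.71 × 10^-4 mol
From the 1:3 ratio, n(IO3^-) in the aliquot = 1/3 × 3.71 × 10^-4 = 1.24 × 10^-4 mol
[IO3^-]_dilute = 1.24 × 10^-4 / 0.0206 = 0.00601 mol/L
[IO3^-]_original = 0.00601 × 100.0/5.14 = 0.117 mol/L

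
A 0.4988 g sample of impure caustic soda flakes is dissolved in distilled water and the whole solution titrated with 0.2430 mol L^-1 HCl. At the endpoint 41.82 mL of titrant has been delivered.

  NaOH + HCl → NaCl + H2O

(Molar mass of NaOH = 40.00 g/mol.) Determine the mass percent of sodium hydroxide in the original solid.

n(HCl) = 0.04182 L × 0.2430 mol/L = 0.01016 mol
n(NaOH) = 0.01016 mol (1:1 ratio)
mass of NaOH = 0.01016 × 40.00 g/mol = 0.4065 g
% NaOH = 0.4065 / 0.4988 × 100 = 81.49 %

81.49 %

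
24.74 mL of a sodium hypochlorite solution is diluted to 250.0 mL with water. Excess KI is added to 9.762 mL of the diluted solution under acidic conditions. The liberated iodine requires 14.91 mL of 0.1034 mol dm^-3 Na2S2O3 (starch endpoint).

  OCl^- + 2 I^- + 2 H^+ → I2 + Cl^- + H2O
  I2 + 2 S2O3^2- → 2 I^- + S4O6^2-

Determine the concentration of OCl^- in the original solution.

n(S2O3^2-) = 0.01491 × 0.1034 = 1.542 × 10^-3 mol
n(I2) = n(S2O3^2-)/2 = 7.708 × 10^-4 mol
n(OCl^-) in the aliquot = 7.708 × 10^-4 mol (1:1 ratio)
[OCl^-]_dilute = 7.708 × 10^-4 / 0.009762 = 0.07896 mol/L
[OCl^-]_original = 0.07896 × 250.0/24.74 = 0.7979 mol/L

0.7979 mol/L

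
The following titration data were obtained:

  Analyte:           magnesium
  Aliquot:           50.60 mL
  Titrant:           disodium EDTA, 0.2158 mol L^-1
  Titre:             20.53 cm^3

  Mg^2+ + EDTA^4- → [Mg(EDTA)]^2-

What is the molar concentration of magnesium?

0.08756 mol/L

n(EDTA) = 0.02053 L × 0.2158 mol/L = 4.430 × 10^-3 mol
n(Mg2+) = 4.430 × 10^-3 mol (1:1 mole ratio)
[Mg2+] = 4.430 × 10^-3 mol / 0.05060 L = 0.08756 mol/L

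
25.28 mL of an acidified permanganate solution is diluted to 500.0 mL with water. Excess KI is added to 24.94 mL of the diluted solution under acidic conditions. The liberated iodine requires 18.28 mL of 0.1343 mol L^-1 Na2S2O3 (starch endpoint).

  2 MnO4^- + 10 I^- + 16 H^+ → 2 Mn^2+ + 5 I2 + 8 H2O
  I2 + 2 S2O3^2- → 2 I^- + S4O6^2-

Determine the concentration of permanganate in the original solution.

0.3894 mol/L

n(S2O3^2-) = 0.01828 × 0.1343 = 2.455 × 10^-3 mol
n(I2) = n(S2O3^2-)/2 = 1.228 × 10^-3 mol
From the 2:5 ratio, n(MnO4^-) in the aliquot = 2/5 × 1.228 × 10^-3 = 4.910 × 10^-4 mol
[MnO4^-]_dilute = 4.910 × 10^-4 / 0.02494 = 0.01969 mol/L
[MnO4^-]_original = 0.01969 × 500.0/25.28 = 0.3894 mol/L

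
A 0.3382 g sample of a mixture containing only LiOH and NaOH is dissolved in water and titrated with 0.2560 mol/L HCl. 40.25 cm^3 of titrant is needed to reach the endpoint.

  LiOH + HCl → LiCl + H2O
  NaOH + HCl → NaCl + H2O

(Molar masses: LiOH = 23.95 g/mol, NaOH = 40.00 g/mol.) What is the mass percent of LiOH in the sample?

32.63 %

n(HCl) = 0.04025 × 0.2560 = 0.01030 mol
Let x = n(LiOH), y = n(NaOH).
Titrant: 1x + 1y = 0.01030;  mass: 23.95x + 40.00y = 0.3382
Solving, x = 4.608 × 10^-3 mol, y = 5.696 × 10^-3 mol
mass of LiOH = 4.608 × 10^-3 × 23.95 = 0.1104 g
% LiOH = 0.1104 / 0.3382 × 100 = 32.63 %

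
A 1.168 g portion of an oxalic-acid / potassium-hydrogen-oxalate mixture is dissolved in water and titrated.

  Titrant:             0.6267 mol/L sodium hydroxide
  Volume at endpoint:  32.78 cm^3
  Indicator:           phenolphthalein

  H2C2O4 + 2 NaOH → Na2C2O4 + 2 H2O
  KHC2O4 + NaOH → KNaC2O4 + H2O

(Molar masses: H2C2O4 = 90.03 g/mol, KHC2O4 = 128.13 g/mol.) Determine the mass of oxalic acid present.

0.7930 g

n(NaOH) = 0.03278 × 0.6267 = 0.02054 mol
Let x = n(H2C2O4), y = n(KHC2O4).
Titrant: 2x + 1y = 0.02054;  mass: 90.03x + 128.13y = 1.168
Solving, x = 8.808 × 10^-3 mol, y = 2.927 × 10^-3 mol
mass of H2C2O4 = 8.808 × 10^-3 × 90.03 = 0.7930 g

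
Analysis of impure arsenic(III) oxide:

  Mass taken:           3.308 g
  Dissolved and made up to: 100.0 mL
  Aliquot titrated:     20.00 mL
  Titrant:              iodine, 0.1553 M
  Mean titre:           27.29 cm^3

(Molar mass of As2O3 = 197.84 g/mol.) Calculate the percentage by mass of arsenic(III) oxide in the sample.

63.37 %

As2O3 + 2 I2 + 2 H2O → As2O5 + 4 HI
n(I2) per titration = 0.02729 × 0.1553 = 4.238 × 10^-3 mol
From the 1:2 ratio, n(As2O3) in each aliquot = 1/2 × 4.238 × 10^-3 = 2.119 × 10^-3 mol
n(As2O3) in the whole flask = 2.119 × 10^-3 × 100.0/20.00 = 0.01060 mol
mass of As2O3 = 0.01060 × 197.84 = 2.096 g
% As2O3 = 2.096 / 3.308 × 100 = 63.37 %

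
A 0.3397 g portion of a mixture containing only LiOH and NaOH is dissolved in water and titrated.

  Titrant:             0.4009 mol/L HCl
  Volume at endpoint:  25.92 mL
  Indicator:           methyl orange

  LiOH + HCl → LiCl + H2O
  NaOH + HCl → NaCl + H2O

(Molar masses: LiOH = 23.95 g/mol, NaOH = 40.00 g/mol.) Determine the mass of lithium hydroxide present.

0.1133 g

n(HCl) = 0.02592 × 0.4009 = 0.01039 mol
Let x = n(LiOH), y = n(NaOH).
Titrant: 1x + 1y = 0.01039;  mass: 23.95x + 40.00y = 0.3397
Solving, x = 4.732 × 10^-3 mol, y = 5.659 × 10^-3 mol
mass of LiOH = 4.732 × 10^-3 × 23.95 = 0.1133 g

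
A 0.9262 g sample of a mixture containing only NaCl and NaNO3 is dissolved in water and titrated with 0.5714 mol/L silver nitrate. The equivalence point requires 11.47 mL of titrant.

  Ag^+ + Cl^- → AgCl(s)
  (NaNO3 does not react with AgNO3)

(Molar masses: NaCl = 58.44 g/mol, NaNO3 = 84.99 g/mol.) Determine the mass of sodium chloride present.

0.3830 g

n(AgNO3) = 0.01147 × 0.5714 = 6.554 × 10^-3 mol
Let x = n(NaCl), y = n(NaNO3).
Titrant: 1x = 6.554 × 10^-3;  mass: 58.44x + 84.99y = 0.9262
Solving, x = 6.554 × 10^-3 mol, y = 6.391 × 10^-3 mol
mass of NaCl = 6.554 × 10^-3 × 58.44 = 0.3830 g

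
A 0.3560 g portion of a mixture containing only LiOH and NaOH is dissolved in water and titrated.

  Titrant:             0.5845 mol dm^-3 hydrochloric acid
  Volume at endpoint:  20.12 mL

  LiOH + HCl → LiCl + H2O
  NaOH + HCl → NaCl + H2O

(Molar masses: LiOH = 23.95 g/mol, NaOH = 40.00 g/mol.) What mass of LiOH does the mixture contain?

n(HCl) = 0.02012 × 0.5845 = 0.01176 mol
Let x = n(LiOH), y = n(NaOH).
Titrant: 1x + 1y = 0.01176;  mass: 23.95x + 40.00y = 0.3560
Solving, x = 7.128 × 10^-3 mol, y = 4.632 × 10^-3 mol
mass of LiOH = 7.128 × 10^-3 × 23.95 = 0.1707 g

0.1707 g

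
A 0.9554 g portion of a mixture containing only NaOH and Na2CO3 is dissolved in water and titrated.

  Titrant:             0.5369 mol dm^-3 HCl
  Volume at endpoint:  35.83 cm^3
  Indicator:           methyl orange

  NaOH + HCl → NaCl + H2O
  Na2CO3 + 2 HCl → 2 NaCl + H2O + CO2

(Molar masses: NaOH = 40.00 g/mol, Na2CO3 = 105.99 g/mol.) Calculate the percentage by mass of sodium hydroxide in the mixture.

20.64 %

n(HCl) = 0.03583 × 0.5369 = 0.01924 mol
Let x = n(NaOH), y = n(Na2CO3).
Titrant: 1x + 2y = 0.01924;  mass: 40.00x + 105.99y = 0.9554
Solving, x = 4.930 × 10^-3 mol, y = 7.153 × 10^-3 mol
mass of NaOH = 4.930 × 10^-3 × 40.00 = 0.1972 g
% NaOH = 0.1972 / 0.9554 × 100 = 20.64 %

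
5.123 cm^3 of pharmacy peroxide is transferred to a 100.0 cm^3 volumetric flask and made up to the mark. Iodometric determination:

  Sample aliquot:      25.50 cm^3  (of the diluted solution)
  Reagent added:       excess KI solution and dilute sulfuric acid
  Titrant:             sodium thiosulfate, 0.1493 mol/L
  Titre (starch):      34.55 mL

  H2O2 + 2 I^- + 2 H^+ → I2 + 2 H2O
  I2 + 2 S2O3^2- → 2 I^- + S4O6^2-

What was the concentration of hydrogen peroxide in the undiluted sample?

1.974 mol/L

n(S2O3^2-) = 0.03455 × 0.1493 = 5.158 × 10^-3 mol
n(I2) = n(S2O3^2-)/2 = 2.579 × 10^-3 mol
n(H2O2) in the aliquot = 2.579 × 10^-3 mol (1:1 ratio)
[H2O2]_dilute = 2.579 × 10^-3 / 0.02550 = 0.1011 mol/L
[H2O2]_original = 0.1011 × 100.0/5.123 = 1.974 mol/L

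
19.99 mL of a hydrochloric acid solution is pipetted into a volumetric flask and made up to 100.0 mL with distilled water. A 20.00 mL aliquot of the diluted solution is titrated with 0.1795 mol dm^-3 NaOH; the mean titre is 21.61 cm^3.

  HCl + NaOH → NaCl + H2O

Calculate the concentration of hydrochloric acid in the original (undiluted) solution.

0.9702 mol/L

n(NaOH) = 0.02161 × 0.1795 = 3.879 × 10^-3 mol
n(HCl) in the aliquot = 3.879 × 10^-3 mol (1:1 ratio)
[HCl]_dilute = 3.879 × 10^-3 / 0.02000 = 0.1939 mol/L
Dilution factor = 100.0 / 19.99 = 5.003
[HCl]_stock = 0.1939 × 5.003 = 0.9702 mol/L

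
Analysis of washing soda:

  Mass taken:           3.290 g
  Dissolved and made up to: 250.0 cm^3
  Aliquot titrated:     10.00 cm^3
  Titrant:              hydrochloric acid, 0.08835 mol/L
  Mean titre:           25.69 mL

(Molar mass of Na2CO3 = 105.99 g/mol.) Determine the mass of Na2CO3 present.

Na2CO3 + 2 HCl → 2 NaCl + H2O + CO2
n(HCl) per titration = 0.02569 × 0.08835 = 2.270 × 10^-3 mol
From the 1:2 ratio, n(Na2CO3) in each aliquot = 1/2 × 2.270 × 10^-3 = 1.135 × 10^-3 mol
n(Na2CO3) in the whole flask = 1.135 × 10^-3 × 250.0/10.00 = 0.02837 mol
mass of Na2CO3 = 0.02837 × 105.99 = 3.007 g

3.007 g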